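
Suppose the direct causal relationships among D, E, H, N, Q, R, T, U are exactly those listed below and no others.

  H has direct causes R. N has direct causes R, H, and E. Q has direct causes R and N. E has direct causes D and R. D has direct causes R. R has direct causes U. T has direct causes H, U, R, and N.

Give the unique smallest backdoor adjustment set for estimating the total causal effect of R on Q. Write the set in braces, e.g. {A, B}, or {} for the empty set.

{}

Variables eligible for adjustment (non-descendants of R, excluding R and Q): {U}.
Backdoor paths from R to Q:
  P1: R <- U -> T <- H -> N -> Q
  P2: R <- U -> T <- N -> Q
Each backdoor path contains an unconditioned collider, so every path is already blocked with the empty conditioning set:
  P1: blocked at collider T (neither it nor any descendant is in the conditioning set).
  P2: blocked at collider T (neither it nor any descendant is in the conditioning set).
The empty set is therefore the unique smallest valid set.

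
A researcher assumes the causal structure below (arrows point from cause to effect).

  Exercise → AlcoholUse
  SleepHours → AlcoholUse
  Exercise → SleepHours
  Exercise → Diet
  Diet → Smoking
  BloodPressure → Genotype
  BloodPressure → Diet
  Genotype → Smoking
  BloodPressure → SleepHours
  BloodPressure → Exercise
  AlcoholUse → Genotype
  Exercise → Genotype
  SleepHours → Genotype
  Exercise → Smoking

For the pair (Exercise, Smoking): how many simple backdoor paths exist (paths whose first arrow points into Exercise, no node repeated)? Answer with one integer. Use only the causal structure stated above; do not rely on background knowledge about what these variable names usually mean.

4

A backdoor path from Exercise to Smoking is any simple undirected path whose first edge points into Exercise (i.e. leaves Exercise via a parent).
Parents of Exercise: {BloodPressure}.
Enumerating:
  P1: Exercise <- BloodPressure -> SleepHours -> AlcoholUse -> Genotype -> Smoking
  P2: Exercise <- BloodPressure -> SleepHours -> Genotype -> Smoking
  P3: Exercise <- BloodPressure -> Genotype -> Smoking
  P4: Exercise <- BloodPressure -> Diet -> Smoking
That exhausts the simple backdoor paths. Count: 4.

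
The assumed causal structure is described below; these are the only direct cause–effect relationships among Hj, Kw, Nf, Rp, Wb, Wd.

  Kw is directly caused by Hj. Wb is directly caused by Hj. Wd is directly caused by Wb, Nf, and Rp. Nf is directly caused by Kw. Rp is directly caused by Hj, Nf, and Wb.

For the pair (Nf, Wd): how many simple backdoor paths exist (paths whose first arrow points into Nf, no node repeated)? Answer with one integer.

A backdoor path from Nf to Wd is any simple undirected path whose first edge points into Nf (i.e. leaves Nf via a parent).
Parents of Nf: {Kw}.
Enumerating:
  P1: Nf <- Kw <- Hj -> Wb -> Rp -> Wd
  P2: Nf <- Kw <- Hj -> Wb -> Wd
  P3: Nf <- Kw <- Hj -> Rp <- Wb -> Wd
  P4: Nf <- Kw <- Hj -> Rp -> Wd
That exhausts the simple backdoor paths. Count: 4.

4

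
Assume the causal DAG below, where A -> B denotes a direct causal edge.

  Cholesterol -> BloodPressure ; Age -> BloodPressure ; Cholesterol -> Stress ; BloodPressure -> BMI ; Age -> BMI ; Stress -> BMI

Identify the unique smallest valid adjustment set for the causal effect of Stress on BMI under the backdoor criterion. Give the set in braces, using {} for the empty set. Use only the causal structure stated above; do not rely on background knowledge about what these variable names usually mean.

Variables eligible for adjustment (non-descendants of Stress, excluding Stress and BMI): {Age, BloodPressure, Cholesterol}.
Backdoor paths from Stress to BMI:
  P1: Stress <- Cholesterol -> BloodPressure <- Age -> BMI
  P2: Stress <- Cholesterol -> BloodPressure -> BMI
The empty set is not sufficient: P2 (Stress <- Cholesterol -> BloodPressure -> BMI) has no collider blocking it and no conditioned non-collider, so it is open.
Try {Cholesterol}:
  P1: blocked at fork node Cholesterol ∈ conditioning set.
  P2: blocked at fork node Cholesterol ∈ conditioning set.
{Cholesterol} contains no descendant of Stress and blocks every backdoor path.
No other singleton works — e.g. {Age} leaves P2 open — so {Cholesterol} is the unique smallest valid adjustment set.

{Cholesterol}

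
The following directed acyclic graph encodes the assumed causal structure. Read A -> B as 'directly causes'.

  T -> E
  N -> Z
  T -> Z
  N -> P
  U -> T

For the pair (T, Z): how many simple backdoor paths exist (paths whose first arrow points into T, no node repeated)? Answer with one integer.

A backdoor path from T to Z is any simple undirected path whose first edge points into T (i.e. leaves T via a parent).
Parents of T: {U}.
No simple path from any parent of T reaches Z without revisiting T, so there are no backdoor paths.

0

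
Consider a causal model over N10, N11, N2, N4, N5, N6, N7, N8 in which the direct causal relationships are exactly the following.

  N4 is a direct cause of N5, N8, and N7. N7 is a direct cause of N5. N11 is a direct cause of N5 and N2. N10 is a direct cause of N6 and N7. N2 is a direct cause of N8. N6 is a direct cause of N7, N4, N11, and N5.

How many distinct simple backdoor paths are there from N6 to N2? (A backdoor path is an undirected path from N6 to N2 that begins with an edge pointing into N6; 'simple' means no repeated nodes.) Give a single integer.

4

A backdoor path from N6 to N2 is any simple undirected path whose first edge points into N6 (i.e. leaves N6 via a parent).
Parents of N6: {N10}.
Enumerating:
  P1: N6 <- N10 -> N7 <- N4 -> N8 <- N2
  P2: N6 <- N10 -> N7 <- N4 -> N5 <- N11 -> N2
  P3: N6 <- N10 -> N7 -> N5 <- N11 -> N2
  P4: N6 <- N10 -> N7 -> N5 <- N4 -> N8 <- N2
That exhausts the simple backdoor paths. Count: 4.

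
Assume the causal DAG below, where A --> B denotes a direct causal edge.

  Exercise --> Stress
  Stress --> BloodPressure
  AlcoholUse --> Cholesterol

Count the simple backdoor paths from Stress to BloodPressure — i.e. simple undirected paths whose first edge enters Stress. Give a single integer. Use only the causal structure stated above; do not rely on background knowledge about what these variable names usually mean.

0

A backdoor path from Stress to BloodPressure is any simple undirected path whose first edge points into Stress (i.e. leaves Stress via a parent).
Parents of Stress: {Exercise}.
No simple path from any parent of Stress reaches BloodPressure without revisiting Stress, so there are no backdoor paths.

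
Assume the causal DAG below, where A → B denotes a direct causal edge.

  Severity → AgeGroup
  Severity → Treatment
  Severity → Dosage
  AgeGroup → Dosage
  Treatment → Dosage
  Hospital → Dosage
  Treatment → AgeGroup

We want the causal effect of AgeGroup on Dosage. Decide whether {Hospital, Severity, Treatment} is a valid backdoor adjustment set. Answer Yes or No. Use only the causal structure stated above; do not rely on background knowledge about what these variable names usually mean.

Backdoor paths from AgeGroup to Dosage (paths whose first edge points into AgeGroup):
  P1: AgeGroup <- Severity -> Treatment -> Dosage
  P2: AgeGroup <- Severity -> Dosage
  P3: AgeGroup <- Treatment <- Severity -> Dosage
  P4: AgeGroup <- Treatment -> Dosage
Condition 1 (no descendant of AgeGroup in the set): holds — descendants of AgeGroup are {Dosage}; none are in {Hospital, Severity, Treatment}.
Condition 2 (every backdoor path blocked by {Hospital, Severity, Treatment}):
  P1: blocked at fork node Severity ∈ conditioning set.
  P2: blocked at fork node Severity ∈ conditioning set.
  P3: blocked at chain node Treatment ∈ conditioning set.
  P4: blocked at fork node Treatment ∈ conditioning set.
{Hospital, Severity, Treatment} satisfies the backdoor criterion.

Yes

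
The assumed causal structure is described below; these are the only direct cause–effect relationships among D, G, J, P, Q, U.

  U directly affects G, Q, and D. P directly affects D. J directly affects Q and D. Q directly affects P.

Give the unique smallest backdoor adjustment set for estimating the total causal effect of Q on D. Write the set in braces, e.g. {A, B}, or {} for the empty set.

Variables eligible for adjustment (non-descendants of Q, excluding Q and D): {G, J, U}.
Backdoor paths from Q to D:
  P1: Q <- J -> D
  P2: Q <- U -> D
The empty set is not sufficient: P1 (Q <- J -> D) has no collider blocking it and no conditioned non-collider, so it is open.
Try {J, U}:
  P1: blocked at fork node J ∈ conditioning set.
  P2: blocked at fork node U ∈ conditioning set.
{J, U} contains no descendant of Q and blocks every backdoor path.
Every element of {J, U} is needed (dropping J leaves P1 open; dropping U leaves P2 open), so no proper subset is valid.
Among all size-2 subsets of the eligible variables, only {J, U} blocks every backdoor path, so it is the unique smallest valid adjustment set.

{J, U}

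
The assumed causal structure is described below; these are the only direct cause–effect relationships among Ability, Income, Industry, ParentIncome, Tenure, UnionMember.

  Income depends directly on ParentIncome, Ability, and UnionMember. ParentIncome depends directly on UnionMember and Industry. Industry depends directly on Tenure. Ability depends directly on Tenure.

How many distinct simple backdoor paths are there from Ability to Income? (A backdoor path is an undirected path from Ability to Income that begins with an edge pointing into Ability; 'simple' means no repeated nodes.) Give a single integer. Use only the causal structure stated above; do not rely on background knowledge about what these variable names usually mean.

2

A backdoor path from Ability to Income is any simple undirected path whose first edge points into Ability (i.e. leaves Ability via a parent).
Parents of Ability: {Tenure}.
Enumerating:
  P1: Ability <- Tenure -> Industry -> ParentIncome <- UnionMember -> Income
  P2: Ability <- Tenure -> Industry -> ParentIncome -> Income
That exhausts the simple backdoor paths. Count: 2.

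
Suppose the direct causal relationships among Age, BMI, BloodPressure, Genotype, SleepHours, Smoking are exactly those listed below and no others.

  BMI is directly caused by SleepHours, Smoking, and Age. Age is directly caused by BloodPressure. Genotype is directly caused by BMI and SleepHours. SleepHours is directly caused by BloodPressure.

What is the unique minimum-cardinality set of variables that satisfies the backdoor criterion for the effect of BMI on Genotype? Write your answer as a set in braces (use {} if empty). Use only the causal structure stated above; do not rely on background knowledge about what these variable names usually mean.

{SleepHours}

Variables eligible for adjustment (non-descendants of BMI, excluding BMI and Genotype): {Age, BloodPressure, SleepHours, Smoking}.
Backdoor paths from BMI to Genotype:
  P1: BMI <- Age <- BloodPressure -> SleepHours -> Genotype
  P2: BMI <- SleepHours -> Genotype
The empty set is not sufficient: P1 (BMI <- Age <- BloodPressure -> SleepHours -> Genotype) has no collider blocking it and no conditioned non-collider, so it is open.
Try {SleepHours}:
  P1: blocked at chain node SleepHours ∈ conditioning set.
  P2: blocked at fork node SleepHours ∈ conditioning set.
{SleepHours} contains no descendant of BMI and blocks every backdoor path.
No other singleton works — e.g. {BloodPressure} leaves P2 open — so {SleepHours} is the unique smallest valid adjustment set.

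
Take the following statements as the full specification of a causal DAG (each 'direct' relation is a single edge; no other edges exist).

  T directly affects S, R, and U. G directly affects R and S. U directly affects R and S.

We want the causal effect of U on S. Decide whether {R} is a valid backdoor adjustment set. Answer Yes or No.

Backdoor paths from U to S (paths whose first edge points into U):
  P1: U <- T -> S
  P2: U <- T -> R <- G -> S
Condition 1 (no descendant of U in the set): FAILS — R is a descendant of U.
Condition 2 (every backdoor path blocked by {R}):
  P1: open — no interior node is in the conditioning set.
  P2: open — collider(s) R are conditioned on (or have a conditioned descendant) and no non-collider on the path is in the set.
{R} does not satisfy the backdoor criterion.

No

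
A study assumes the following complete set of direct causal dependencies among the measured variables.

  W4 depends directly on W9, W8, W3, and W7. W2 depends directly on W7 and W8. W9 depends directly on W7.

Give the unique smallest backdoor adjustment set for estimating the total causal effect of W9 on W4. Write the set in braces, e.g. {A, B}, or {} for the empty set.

{W7}

Variables eligible for adjustment (non-descendants of W9, excluding W9 and W4): {W2, W3, W7, W8}.
Backdoor paths from W9 to W4:
  P1: W9 <- W7 -> W4
  P2: W9 <- W7 -> W2 <- W8 -> W4
The empty set is not sufficient: P1 (W9 <- W7 -> W4) has no collider blocking it and no conditioned non-collider, so it is open.
Try {W7}:
  P1: blocked at fork node W7 ∈ conditioning set.
  P2: blocked at fork node W7 ∈ conditioning set.
{W7} contains no descendant of W9 and blocks every backdoor path.
No other singleton works — e.g. {W3} leaves P1 open — so {W7} is the unique smallest valid adjustment set.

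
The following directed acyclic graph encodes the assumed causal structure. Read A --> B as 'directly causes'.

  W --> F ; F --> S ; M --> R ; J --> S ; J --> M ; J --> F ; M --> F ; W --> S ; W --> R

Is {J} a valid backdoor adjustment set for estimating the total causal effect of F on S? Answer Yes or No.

Backdoor paths from F to S (paths whose first edge points into F):
  P1: F <- J -> M -> R <- W -> S
  P2: F <- J -> S
  P3: F <- W -> S
  P4: F <- W -> R <- M <- J -> S
  P5: F <- M <- J -> S
  P6: F <- M -> R <- W -> S
Condition 1 (no descendant of F in the set): holds — descendants of F are {S}; none are in {J}.
Condition 2 (every backdoor path blocked by {J}):
  P1: blocked at fork node J ∈ conditioning set.
  P2: blocked at fork node J ∈ conditioning set.
  P3: open — no interior node is in the conditioning set.
  P4: blocked at collider R (neither it nor any descendant is in the conditioning set).
  P5: blocked at fork node J ∈ conditioning set.
  P6: blocked at collider R (neither it nor any descendant is in the conditioning set).
{J} does not satisfy the backdoor criterion.

No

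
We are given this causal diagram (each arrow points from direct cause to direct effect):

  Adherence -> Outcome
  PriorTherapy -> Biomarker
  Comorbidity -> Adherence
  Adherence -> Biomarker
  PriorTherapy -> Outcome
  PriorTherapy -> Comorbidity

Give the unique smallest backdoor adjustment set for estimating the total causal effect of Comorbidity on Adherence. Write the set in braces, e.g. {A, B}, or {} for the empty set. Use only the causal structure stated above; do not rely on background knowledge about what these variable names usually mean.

Variables eligible for adjustment (non-descendants of Comorbidity, excluding Comorbidity and Adherence): {PriorTherapy}.
Backdoor paths from Comorbidity to Adherence:
  P1: Comorbidity <- PriorTherapy -> Outcome <- Adherence
  P2: Comorbidity <- PriorTherapy -> Biomarker <- Adherence
Each backdoor path contains an unconditioned collider, so every path is already blocked with the empty conditioning set:
  P1: blocked at collider Outcome (neither it nor any descendant is in the conditioning set).
  P2: blocked at collider Biomarker (neither it nor any descendant is in the conditioning set).
The empty set is therefore the unique smallest valid set.

{}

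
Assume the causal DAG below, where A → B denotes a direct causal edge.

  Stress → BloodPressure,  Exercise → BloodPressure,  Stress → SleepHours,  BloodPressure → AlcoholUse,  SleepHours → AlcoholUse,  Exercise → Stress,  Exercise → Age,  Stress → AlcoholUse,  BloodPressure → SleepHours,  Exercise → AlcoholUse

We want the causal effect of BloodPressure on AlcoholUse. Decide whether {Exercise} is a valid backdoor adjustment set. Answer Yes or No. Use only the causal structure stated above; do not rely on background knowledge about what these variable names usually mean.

No

Backdoor paths from BloodPressure to AlcoholUse (paths whose first edge points into BloodPressure):
  P1: BloodPressure <- Exercise -> Stress -> SleepHours -> AlcoholUse
  P2: BloodPressure <- Exercise -> Stress -> AlcoholUse
  P3: BloodPressure <- Exercise -> AlcoholUse
  P4: BloodPressure <- Stress <- Exercise -> AlcoholUse
  P5: BloodPressure <- Stress -> SleepHours -> AlcoholUse
  P6: BloodPressure <- Stress -> AlcoholUse
Condition 1 (no descendant of BloodPressure in the set): holds — descendants of BloodPressure are {AlcoholUse, SleepHours}; none are in {Exercise}.
Condition 2 (every backdoor path blocked by {Exercise}):
  P1: blocked at fork node Exercise ∈ conditioning set.
  P2: blocked at fork node Exercise ∈ conditioning set.
  P3: blocked at fork node Exercise ∈ conditioning set.
  P4: blocked at fork node Exercise ∈ conditioning set.
  P5: open — no interior node is in the conditioning set.
  P6: open — no interior node is in the conditioning set.
{Exercise} does not satisfy the backdoor criterion.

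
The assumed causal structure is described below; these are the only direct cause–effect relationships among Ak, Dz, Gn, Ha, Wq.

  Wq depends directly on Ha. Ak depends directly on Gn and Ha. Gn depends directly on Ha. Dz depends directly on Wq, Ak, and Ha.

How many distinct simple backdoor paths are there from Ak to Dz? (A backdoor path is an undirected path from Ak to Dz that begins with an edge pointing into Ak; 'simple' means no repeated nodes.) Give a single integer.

4

A backdoor path from Ak to Dz is any simple undirected path whose first edge points into Ak (i.e. leaves Ak via a parent).
Parents of Ak: {Gn, Ha}.
Enumerating:
  P1: Ak <- Ha -> Wq -> Dz
  P2: Ak <- Ha -> Dz
  P3: Ak <- Gn <- Ha -> Wq -> Dz
  P4: Ak <- Gn <- Ha -> Dz
That exhausts the simple backdoor paths. Count: 4.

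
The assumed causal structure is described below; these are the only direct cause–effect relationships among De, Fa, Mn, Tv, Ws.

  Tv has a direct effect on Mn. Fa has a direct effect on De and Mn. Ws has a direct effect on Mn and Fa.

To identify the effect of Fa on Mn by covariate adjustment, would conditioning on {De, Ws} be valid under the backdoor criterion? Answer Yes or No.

No

Backdoor paths from Fa to Mn (paths whose first edge points into Fa):
  P1: Fa <- Ws -> Mn
Condition 1 (no descendant of Fa in the set): FAILS — De is a descendant of Fa.
Condition 2 (every backdoor path blocked by {De, Ws}):
  P1: blocked at fork node Ws ∈ conditioning set.
{De, Ws} does not satisfy the backdoor criterion.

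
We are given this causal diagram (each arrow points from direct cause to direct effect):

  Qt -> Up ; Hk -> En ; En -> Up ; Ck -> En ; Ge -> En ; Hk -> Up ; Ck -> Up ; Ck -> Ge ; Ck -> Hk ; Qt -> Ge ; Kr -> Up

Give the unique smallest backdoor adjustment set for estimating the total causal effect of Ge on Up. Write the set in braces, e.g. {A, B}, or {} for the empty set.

{Ck, Qt}

Variables eligible for adjustment (non-descendants of Ge, excluding Ge and Up): {Ck, Hk, Kr, Qt}.
Backdoor paths from Ge to Up:
  P1: Ge <- Ck -> Hk -> En -> Up
  P2: Ge <- Ck -> Hk -> Up
  P3: Ge <- Ck -> En <- Hk -> Up
  P4: Ge <- Ck -> En -> Up
  P5: Ge <- Ck -> Up
  P6: Ge <- Qt -> Up
The empty set is not sufficient: P1 (Ge <- Ck -> Hk -> En -> Up) has no collider blocking it and no conditioned non-collider, so it is open.
Try {Ck, Qt}:
  P1: blocked at fork node Ck ∈ conditioning set.
  P2: blocked at fork node Ck ∈ conditioning set.
  P3: blocked at fork node Ck ∈ conditioning set.
  P4: blocked at fork node Ck ∈ conditioning set.
  P5: blocked at fork node Ck ∈ conditioning set.
  P6: blocked at fork node Qt ∈ conditioning set.
{Ck, Qt} contains no descendant of Ge and blocks every backdoor path.
Every element of {Ck, Qt} is needed (dropping Ck leaves P1 open; dropping Qt leaves P6 open), so no proper subset is valid.
Among all size-2 subsets of the eligible variables, only {Ck, Qt} blocks every backdoor path, so it is the unique smallest valid adjustment set.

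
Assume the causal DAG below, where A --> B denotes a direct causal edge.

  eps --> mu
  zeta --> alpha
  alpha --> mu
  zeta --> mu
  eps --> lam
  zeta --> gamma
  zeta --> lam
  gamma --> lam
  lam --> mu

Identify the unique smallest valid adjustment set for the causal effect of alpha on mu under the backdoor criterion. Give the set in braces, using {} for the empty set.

Variables eligible for adjustment (non-descendants of alpha, excluding alpha and mu): {eps, gamma, lam, zeta}.
Backdoor paths from alpha to mu:
  P1: alpha <- zeta -> gamma -> lam <- eps -> mu
  P2: alpha <- zeta -> gamma -> lam -> mu
  P3: alpha <- zeta -> lam <- eps -> mu
  P4: alpha <- zeta -> lam -> mu
  P5: alpha <- zeta -> mu
The empty set is not sufficient: P2 (alpha <- zeta -> gamma -> lam -> mu) has no collider blocking it and no conditioned non-collider, so it is open.
Try {zeta}:
  P1: blocked at fork node zeta ∈ conditioning set.
  P2: blocked at fork node zeta ∈ conditioning set.
  P3: blocked at fork node zeta ∈ conditioning set.
  P4: blocked at fork node zeta ∈ conditioning set.
  P5: blocked at fork node zeta ∈ conditioning set.
{zeta} contains no descendant of alpha and blocks every backdoor path.
No other singleton works — e.g. {eps} leaves P2 open — so {zeta} is the unique smallest valid adjustment set.

{zeta}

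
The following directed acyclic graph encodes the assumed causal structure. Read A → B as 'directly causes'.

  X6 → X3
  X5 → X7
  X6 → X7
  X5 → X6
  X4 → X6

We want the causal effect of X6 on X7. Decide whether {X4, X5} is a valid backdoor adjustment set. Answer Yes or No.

Backdoor paths from X6 to X7 (paths whose first edge points into X6):
  P1: X6 <- X5 -> X7
Condition 1 (no descendant of X6 in the set): holds — descendants of X6 are {X3, X7}; none are in {X4, X5}.
Condition 2 (every backdoor path blocked by {X4, X5}):
  P1: blocked at fork node X5 ∈ conditioning set.
{X4, X5} satisfies the backdoor criterion.

Yes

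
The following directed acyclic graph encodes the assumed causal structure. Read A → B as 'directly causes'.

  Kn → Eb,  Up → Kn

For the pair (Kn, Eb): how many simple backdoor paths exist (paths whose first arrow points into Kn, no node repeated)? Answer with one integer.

A backdoor path from Kn to Eb is any simple undirected path whose first edge points into Kn (i.e. leaves Kn via a parent).
Parents of Kn: {Up}.
No simple path from any parent of Kn reaches Eb without revisiting Kn, so there are no backdoor paths.

0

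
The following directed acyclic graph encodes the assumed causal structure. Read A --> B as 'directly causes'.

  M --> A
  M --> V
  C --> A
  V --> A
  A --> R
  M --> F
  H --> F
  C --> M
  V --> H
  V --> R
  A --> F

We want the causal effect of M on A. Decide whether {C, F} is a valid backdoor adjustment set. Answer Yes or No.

Backdoor paths from M to A (paths whose first edge points into M):
  P1: M <- C -> A
Condition 1 (no descendant of M in the set): FAILS — F is a descendant of M.
Condition 2 (every backdoor path blocked by {C, F}):
  P1: blocked at fork node C ∈ conditioning set.
{C, F} does not satisfy the backdoor criterion.

No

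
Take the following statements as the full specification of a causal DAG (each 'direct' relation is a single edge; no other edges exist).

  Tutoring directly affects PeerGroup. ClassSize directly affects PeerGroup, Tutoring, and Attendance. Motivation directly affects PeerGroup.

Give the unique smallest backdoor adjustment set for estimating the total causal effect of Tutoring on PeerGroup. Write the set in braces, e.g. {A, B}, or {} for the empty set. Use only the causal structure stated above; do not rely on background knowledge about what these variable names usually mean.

{ClassSize}

Variables eligible for adjustment (non-descendants of Tutoring, excluding Tutoring and PeerGroup): {Attendance, ClassSize, Motivation}.
Backdoor paths from Tutoring to PeerGroup:
  P1: Tutoring <- ClassSize -> PeerGroup
The empty set is not sufficient: P1 (Tutoring <- ClassSize -> PeerGroup) has no collider blocking it and no conditioned non-collider, so it is open.
Try {ClassSize}:
  P1: blocked at fork node ClassSize ∈ conditioning set.
{ClassSize} contains no descendant of Tutoring and blocks every backdoor path.
No other singleton works — e.g. {Motivation} leaves P1 open — so {ClassSize} is the unique smallest valid adjustment set.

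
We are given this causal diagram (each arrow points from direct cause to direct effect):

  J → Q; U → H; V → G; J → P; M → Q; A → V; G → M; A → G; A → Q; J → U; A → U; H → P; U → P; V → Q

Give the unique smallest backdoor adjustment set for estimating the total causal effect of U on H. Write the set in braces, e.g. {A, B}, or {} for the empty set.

Variables eligible for adjustment (non-descendants of U, excluding U and H): {A, G, J, M, Q, V}.
Backdoor paths from U to H:
  P1: U <- J -> P <- H
  P2: U <- A -> V -> G -> M -> Q <- J -> P <- H
  P3: U <- A -> V -> Q <- J -> P <- H
  P4: U <- A -> G <- V -> Q <- J -> P <- H
  P5: U <- A -> G -> M -> Q <- J -> P <- H
  P6: U <- A -> Q <- J -> P <- H
Each backdoor path contains an unconditioned collider, so every path is already blocked with the empty conditioning set:
  P1: blocked at collider P (neither it nor any descendant is in the conditioning set).
  P2: blocked at collider Q (neither it nor any descendant is in the conditioning set).
  P3: blocked at collider Q (neither it nor any descendant is in the conditioning set).
  P4: blocked at collider G (neither it nor any descendant is in the conditioning set).
  P5: blocked at collider Q (neither it nor any descendant is in the conditioning set).
  P6: blocked at collider Q (neither it nor any descendant is in the conditioning set).
The empty set is therefore the unique smallest valid set.

{}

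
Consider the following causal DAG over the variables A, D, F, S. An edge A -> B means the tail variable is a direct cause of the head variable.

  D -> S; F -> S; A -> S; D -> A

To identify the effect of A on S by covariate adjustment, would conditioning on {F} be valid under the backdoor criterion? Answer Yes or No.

Backdoor paths from A to S (paths whose first edge points into A):
  P1: A <- D -> S
Condition 1 (no descendant of A in the set): holds — descendants of A are {S}; none are in {F}.
Condition 2 (every backdoor path blocked by {F}):
  P1: open — no interior node is in the conditioning set.
{F} does not satisfy the backdoor criterion.

No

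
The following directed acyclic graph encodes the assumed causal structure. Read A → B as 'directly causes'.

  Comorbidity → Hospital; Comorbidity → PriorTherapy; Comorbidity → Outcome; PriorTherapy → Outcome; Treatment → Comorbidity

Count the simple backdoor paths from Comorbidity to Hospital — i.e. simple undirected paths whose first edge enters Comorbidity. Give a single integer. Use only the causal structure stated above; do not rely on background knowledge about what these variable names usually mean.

A backdoor path from Comorbidity to Hospital is any simple undirected path whose first edge points into Comorbidity (i.e. leaves Comorbidity via a parent).
Parents of Comorbidity: {Treatment}.
No simple path from any parent of Comorbidity reaches Hospital without revisiting Comorbidity, so there are no backdoor paths.

0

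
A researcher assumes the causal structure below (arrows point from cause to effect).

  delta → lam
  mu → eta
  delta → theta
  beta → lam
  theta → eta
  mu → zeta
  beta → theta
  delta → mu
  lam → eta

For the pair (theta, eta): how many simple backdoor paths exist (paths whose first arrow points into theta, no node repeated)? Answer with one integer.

4

A backdoor path from theta to eta is any simple undirected path whose first edge points into theta (i.e. leaves theta via a parent).
Parents of theta: {beta, delta}.
Enumerating:
  P1: theta <- beta -> lam <- delta -> mu -> eta
  P2: theta <- beta -> lam -> eta
  P3: theta <- delta -> lam -> eta
  P4: theta <- delta -> mu -> eta
That exhausts the simple backdoor paths. Count: 4.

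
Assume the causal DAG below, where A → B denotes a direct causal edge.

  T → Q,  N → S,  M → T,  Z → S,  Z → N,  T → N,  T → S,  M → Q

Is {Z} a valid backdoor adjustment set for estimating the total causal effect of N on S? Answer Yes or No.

Backdoor paths from N to S (paths whose first edge points into N):
  P1: N <- Z -> S
  P2: N <- T -> S
Condition 1 (no descendant of N in the set): holds — descendants of N are {S}; none are in {Z}.
Condition 2 (every backdoor path blocked by {Z}):
  P1: blocked at fork node Z ∈ conditioning set.
  P2: open — no interior node is in the conditioning set.
{Z} does not satisfy the backdoor criterion.

No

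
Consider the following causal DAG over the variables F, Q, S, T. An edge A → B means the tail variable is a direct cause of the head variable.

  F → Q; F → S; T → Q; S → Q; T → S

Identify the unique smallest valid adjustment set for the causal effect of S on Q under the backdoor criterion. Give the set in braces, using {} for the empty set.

Variables eligible for adjustment (non-descendants of S, excluding S and Q): {F, T}.
Backdoor paths from S to Q:
  P1: S <- F -> Q
  P2: S <- T -> Q
The empty set is not sufficient: P1 (S <- F -> Q) has no collider blocking it and no conditioned non-collider, so it is open.
Try {F, T}:
  P1: blocked at fork node F ∈ conditioning set.
  P2: blocked at fork node T ∈ conditioning set.
{F, T} contains no descendant of S and blocks every backdoor path.
Every element of {F, T} is needed (dropping F leaves P1 open; dropping T leaves P2 open), so no proper subset is valid.
Among all size-2 subsets of the eligible variables, only {F, T} blocks every backdoor path, so it is the unique smallest valid adjustment set.

{F, T}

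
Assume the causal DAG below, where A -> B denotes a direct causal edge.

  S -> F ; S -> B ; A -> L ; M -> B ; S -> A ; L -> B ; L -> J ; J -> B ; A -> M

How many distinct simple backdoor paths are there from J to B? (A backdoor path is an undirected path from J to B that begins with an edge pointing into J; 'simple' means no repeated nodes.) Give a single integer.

A backdoor path from J to B is any simple undirected path whose first edge points into J (i.e. leaves J via a parent).
Parents of J: {L}.
Enumerating:
  P1: J <- L <- A <- S -> B
  P2: J <- L <- A -> M -> B
  P3: J <- L -> B
That exhausts the simple backdoor paths. Count: 3.

3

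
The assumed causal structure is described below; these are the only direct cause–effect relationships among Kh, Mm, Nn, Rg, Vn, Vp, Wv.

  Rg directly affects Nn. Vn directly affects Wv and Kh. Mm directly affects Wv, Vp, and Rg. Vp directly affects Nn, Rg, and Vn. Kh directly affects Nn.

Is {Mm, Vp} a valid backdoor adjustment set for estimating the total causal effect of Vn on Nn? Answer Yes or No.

Backdoor paths from Vn to Nn (paths whose first edge points into Vn):
  P1: Vn <- Vp <- Mm -> Rg -> Nn
  P2: Vn <- Vp -> Rg -> Nn
  P3: Vn <- Vp -> Nn
Condition 1 (no descendant of Vn in the set): holds — descendants of Vn are {Kh, Nn, Wv}; none are in {Mm, Vp}.
Condition 2 (every backdoor path blocked by {Mm, Vp}):
  P1: blocked at chain node Vp ∈ conditioning set.
  P2: blocked at fork node Vp ∈ conditioning set.
  P3: blocked at fork node Vp ∈ conditioning set.
{Mm, Vp} satisfies the backdoor criterion.

Yes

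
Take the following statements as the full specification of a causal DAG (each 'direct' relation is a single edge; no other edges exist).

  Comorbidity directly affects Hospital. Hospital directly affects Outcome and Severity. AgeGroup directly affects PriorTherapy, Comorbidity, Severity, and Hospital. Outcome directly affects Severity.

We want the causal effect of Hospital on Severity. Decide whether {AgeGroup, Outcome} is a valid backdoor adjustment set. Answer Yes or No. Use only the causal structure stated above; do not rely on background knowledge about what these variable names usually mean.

No

Backdoor paths from Hospital to Severity (paths whose first edge points into Hospital):
  P1: Hospital <- AgeGroup -> Severity
  P2: Hospital <- Comorbidity <- AgeGroup -> Severity
Condition 1 (no descendant of Hospital in the set): FAILS — Outcome is a descendant of Hospital.
Condition 2 (every backdoor path blocked by {AgeGroup, Outcome}):
  P1: blocked at fork node AgeGroup ∈ conditioning set.
  P2: blocked at fork node AgeGroup ∈ conditioning set.
{AgeGroup, Outcome} does not satisfy the backdoor criterion.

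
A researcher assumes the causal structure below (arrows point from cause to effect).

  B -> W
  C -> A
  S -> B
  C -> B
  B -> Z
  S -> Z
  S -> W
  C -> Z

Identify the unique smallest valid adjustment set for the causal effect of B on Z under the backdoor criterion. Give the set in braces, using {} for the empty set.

Variables eligible for adjustment (non-descendants of B, excluding B and Z): {A, C, S}.
Backdoor paths from B to Z:
  P1: B <- S -> Z
  P2: B <- C -> Z
The empty set is not sufficient: P1 (B <- S -> Z) has no collider blocking it and no conditioned non-collider, so it is open.
Try {C, S}:
  P1: blocked at fork node S ∈ conditioning set.
  P2: blocked at fork node C ∈ conditioning set.
{C, S} contains no descendant of B and blocks every backdoor path.
Every element of {C, S} is needed (dropping C leaves P2 open; dropping S leaves P1 open), so no proper subset is valid.
Among all size-2 subsets of the eligible variables, only {C, S} blocks every backdoor path, so it is the unique smallest valid adjustment set.

{C, S}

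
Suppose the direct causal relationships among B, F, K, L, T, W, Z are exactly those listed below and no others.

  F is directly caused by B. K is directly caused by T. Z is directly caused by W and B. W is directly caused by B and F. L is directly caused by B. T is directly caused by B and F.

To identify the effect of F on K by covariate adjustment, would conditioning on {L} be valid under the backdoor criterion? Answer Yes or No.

No

Backdoor paths from F to K (paths whose first edge points into F):
  P1: F <- B -> T -> K
Condition 1 (no descendant of F in the set): holds — descendants of F are {K, T, W, Z}; none are in {L}.
Condition 2 (every backdoor path blocked by {L}):
  P1: open — no interior node is in the conditioning set.
{L} does not satisfy the backdoor criterion.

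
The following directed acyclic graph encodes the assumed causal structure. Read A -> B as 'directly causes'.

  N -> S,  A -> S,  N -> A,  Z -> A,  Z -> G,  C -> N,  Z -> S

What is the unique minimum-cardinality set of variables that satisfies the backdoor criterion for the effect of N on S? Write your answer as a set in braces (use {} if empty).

{}

Variables eligible for adjustment (non-descendants of N, excluding N and S): {C, G, Z}.
Backdoor paths from N to S:
  (none)
With no backdoor paths the empty set already satisfies the criterion, and it is trivially minimal.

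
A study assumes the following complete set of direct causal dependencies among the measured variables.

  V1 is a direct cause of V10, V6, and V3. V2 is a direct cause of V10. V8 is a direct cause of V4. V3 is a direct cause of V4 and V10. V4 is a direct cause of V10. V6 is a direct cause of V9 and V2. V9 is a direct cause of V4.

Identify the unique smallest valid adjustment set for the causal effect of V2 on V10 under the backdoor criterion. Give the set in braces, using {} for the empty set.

Variables eligible for adjustment (non-descendants of V2, excluding V2 and V10): {V1, V3, V4, V6, V8, V9}.
Backdoor paths from V2 to V10:
  P1: V2 <- V6 <- V1 -> V3 -> V4 -> V10
  P2: V2 <- V6 <- V1 -> V3 -> V10
  P3: V2 <- V6 <- V1 -> V10
  P4: V2 <- V6 -> V9 -> V4 <- V3 <- V1 -> V10
  P5: V2 <- V6 -> V9 -> V4 <- V3 -> V10
  P6: V2 <- V6 -> V9 -> V4 -> V10
The empty set is not sufficient: P1 (V2 <- V6 <- V1 -> V3 -> V4 -> V10) has no collider blocking it and no conditioned non-collider, so it is open.
Try {V6}:
  P1: blocked at chain node V6 ∈ conditioning set.
  P2: blocked at chain node V6 ∈ conditioning set.
  P3: blocked at chain node V6 ∈ conditioning set.
  P4: blocked at fork node V6 ∈ conditioning set.
  P5: blocked at fork node V6 ∈ conditioning set.
  P6: blocked at fork node V6 ∈ conditioning set.
{V6} contains no descendant of V2 and blocks every backdoor path.
No other singleton works — e.g. {V1} leaves P6 open — so {V6} is the unique smallest valid adjustment set.

{V6}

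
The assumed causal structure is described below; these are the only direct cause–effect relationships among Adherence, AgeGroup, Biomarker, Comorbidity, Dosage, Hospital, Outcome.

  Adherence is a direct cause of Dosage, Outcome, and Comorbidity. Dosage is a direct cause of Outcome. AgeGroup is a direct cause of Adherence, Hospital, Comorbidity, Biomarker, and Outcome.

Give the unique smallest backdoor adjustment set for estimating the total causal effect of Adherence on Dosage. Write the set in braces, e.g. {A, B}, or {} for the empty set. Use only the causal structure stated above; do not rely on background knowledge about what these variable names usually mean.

{}

Variables eligible for adjustment (non-descendants of Adherence, excluding Adherence and Dosage): {AgeGroup, Biomarker, Hospital}.
Backdoor paths from Adherence to Dosage:
  P1: Adherence <- AgeGroup -> Outcome <- Dosage
Each backdoor path contains an unconditioned collider, so every path is already blocked with the empty conditioning set:
  P1: blocked at collider Outcome (neither it nor any descendant is in the conditioning set).
The empty set is therefore the unique smallest valid set.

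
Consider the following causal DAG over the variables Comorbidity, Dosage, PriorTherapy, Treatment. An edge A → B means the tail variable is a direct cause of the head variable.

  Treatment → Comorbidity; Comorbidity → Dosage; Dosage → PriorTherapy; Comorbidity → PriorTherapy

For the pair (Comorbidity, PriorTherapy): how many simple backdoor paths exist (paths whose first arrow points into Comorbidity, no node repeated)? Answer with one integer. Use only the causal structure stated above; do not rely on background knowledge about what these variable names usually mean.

0

A backdoor path from Comorbidity to PriorTherapy is any simple undirected path whose first edge points into Comorbidity (i.e. leaves Comorbidity via a parent).
Parents of Comorbidity: {Treatment}.
No simple path from any parent of Comorbidity reaches PriorTherapy without revisiting Comorbidity, so there are no backdoor paths.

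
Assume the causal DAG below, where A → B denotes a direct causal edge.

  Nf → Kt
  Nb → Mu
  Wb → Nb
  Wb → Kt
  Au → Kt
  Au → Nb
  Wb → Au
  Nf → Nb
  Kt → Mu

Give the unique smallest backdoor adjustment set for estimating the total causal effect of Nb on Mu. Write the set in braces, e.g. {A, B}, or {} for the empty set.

{Kt}

Variables eligible for adjustment (non-descendants of Nb, excluding Nb and Mu): {Au, Kt, Nf, Wb}.
Backdoor paths from Nb to Mu:
  P1: Nb <- Wb -> Au -> Kt -> Mu
  P2: Nb <- Wb -> Kt -> Mu
  P3: Nb <- Au <- Wb -> Kt -> Mu
  P4: Nb <- Au -> Kt -> Mu
  P5: Nb <- Nf -> Kt -> Mu
The empty set is not sufficient: P1 (Nb <- Wb -> Au -> Kt -> Mu) has no collider blocking it and no conditioned non-collider, so it is open.
Try {Kt}:
  P1: blocked at chain node Kt ∈ conditioning set.
  P2: blocked at chain node Kt ∈ conditioning set.
  P3: blocked at chain node Kt ∈ conditioning set.
  P4: blocked at chain node Kt ∈ conditioning set.
  P5: blocked at chain node Kt ∈ conditioning set.
{Kt} contains no descendant of Nb and blocks every backdoor path.
No other singleton works — e.g. {Wb} leaves P4 open — so {Kt} is the unique smallest valid adjustment set.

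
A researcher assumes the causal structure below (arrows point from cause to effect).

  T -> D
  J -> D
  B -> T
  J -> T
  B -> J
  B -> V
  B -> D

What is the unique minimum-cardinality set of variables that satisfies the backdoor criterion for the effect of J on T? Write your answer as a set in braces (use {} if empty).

Variables eligible for adjustment (non-descendants of J, excluding J and T): {B, V}.
Backdoor paths from J to T:
  P1: J <- B -> T
  P2: J <- B -> D <- T
The empty set is not sufficient: P1 (J <- B -> T) has no collider blocking it and no conditioned non-collider, so it is open.
Try {B}:
  P1: blocked at fork node B ∈ conditioning set.
  P2: blocked at fork node B ∈ conditioning set.
{B} contains no descendant of J and blocks every backdoor path.
No other singleton works — e.g. {V} leaves P1 open — so {B} is the unique smallest valid adjustment set.

{B}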